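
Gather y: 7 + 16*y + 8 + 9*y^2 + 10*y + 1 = 9*y^2 + 26*y + 16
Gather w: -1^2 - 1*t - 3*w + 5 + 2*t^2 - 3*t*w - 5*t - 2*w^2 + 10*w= 2*t^2 - 6*t - 2*w^2 + w*(7 - 3*t) + 4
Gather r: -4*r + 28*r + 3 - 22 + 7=24*r - 12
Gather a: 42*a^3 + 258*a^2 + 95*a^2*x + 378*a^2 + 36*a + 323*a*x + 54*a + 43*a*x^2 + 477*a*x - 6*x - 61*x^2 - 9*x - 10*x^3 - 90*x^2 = 42*a^3 + a^2*(95*x + 636) + a*(43*x^2 + 800*x + 90) - 10*x^3 - 151*x^2 - 15*x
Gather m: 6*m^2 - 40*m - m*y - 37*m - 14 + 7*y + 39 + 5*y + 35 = 6*m^2 + m*(-y - 77) + 12*y + 60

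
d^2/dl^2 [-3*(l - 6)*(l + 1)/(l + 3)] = -108/(l^3 + 9*l^2 + 27*l + 27)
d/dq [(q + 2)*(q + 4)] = 2*q + 6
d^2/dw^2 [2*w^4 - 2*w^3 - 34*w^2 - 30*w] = 24*w^2 - 12*w - 68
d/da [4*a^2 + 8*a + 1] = 8*a + 8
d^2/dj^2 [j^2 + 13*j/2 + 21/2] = 2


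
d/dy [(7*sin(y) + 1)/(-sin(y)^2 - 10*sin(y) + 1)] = (7*sin(y)^2 + 2*sin(y) + 17)*cos(y)/(10*sin(y) - cos(y)^2)^2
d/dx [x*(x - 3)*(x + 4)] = 3*x^2 + 2*x - 12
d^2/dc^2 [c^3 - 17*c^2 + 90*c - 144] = 6*c - 34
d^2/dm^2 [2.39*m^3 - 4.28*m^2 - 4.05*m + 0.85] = 14.34*m - 8.56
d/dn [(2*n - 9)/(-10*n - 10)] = -11/(10*(n + 1)^2)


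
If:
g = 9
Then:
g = 9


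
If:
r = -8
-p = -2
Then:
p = 2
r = -8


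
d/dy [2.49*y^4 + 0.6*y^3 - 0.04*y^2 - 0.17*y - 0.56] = 9.96*y^3 + 1.8*y^2 - 0.08*y - 0.17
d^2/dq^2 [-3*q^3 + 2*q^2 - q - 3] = 4 - 18*q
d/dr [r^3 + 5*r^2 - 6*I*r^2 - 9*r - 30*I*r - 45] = 3*r^2 + r*(10 - 12*I) - 9 - 30*I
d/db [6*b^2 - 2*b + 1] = 12*b - 2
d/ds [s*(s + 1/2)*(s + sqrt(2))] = 3*s^2 + s + 2*sqrt(2)*s + sqrt(2)/2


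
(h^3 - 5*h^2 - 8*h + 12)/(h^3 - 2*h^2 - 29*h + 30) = (h + 2)/(h + 5)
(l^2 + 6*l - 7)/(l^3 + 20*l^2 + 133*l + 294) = (l - 1)/(l^2 + 13*l + 42)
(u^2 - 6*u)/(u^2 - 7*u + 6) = u/(u - 1)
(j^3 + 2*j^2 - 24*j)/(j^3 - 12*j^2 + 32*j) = (j + 6)/(j - 8)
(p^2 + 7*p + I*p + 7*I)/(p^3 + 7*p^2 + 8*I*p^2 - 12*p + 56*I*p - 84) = (p + I)/(p^2 + 8*I*p - 12)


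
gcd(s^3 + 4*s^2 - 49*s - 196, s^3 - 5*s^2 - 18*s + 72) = s + 4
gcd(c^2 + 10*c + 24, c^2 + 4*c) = c + 4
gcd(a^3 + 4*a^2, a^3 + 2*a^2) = a^2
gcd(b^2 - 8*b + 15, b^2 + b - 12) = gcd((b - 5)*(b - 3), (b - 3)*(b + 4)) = b - 3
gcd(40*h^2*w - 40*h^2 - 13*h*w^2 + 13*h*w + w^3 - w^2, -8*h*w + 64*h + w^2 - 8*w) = -8*h + w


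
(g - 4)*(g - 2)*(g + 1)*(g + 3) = g^4 - 2*g^3 - 13*g^2 + 14*g + 24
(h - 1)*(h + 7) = h^2 + 6*h - 7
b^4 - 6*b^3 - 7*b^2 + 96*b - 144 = (b - 4)*(b - 3)^2*(b + 4)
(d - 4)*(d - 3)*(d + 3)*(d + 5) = d^4 + d^3 - 29*d^2 - 9*d + 180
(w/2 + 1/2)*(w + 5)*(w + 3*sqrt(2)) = w^3/2 + 3*sqrt(2)*w^2/2 + 3*w^2 + 5*w/2 + 9*sqrt(2)*w + 15*sqrt(2)/2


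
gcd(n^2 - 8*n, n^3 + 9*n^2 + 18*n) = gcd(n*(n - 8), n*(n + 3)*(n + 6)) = n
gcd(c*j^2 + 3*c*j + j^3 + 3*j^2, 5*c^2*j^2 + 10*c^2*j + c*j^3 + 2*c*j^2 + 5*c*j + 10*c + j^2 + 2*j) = 1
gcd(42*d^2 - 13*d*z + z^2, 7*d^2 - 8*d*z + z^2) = -7*d + z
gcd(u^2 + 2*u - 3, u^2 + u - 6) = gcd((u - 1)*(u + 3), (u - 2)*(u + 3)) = u + 3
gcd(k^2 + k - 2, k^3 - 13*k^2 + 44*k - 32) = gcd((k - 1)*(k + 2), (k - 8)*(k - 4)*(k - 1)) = k - 1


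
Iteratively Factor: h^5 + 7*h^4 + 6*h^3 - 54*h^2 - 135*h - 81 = (h + 3)*(h^4 + 4*h^3 - 6*h^2 - 36*h - 27) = (h + 1)*(h + 3)*(h^3 + 3*h^2 - 9*h - 27) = (h + 1)*(h + 3)^2*(h^2 - 9) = (h - 3)*(h + 1)*(h + 3)^2*(h + 3)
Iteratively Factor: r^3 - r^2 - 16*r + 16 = (r - 4)*(r^2 + 3*r - 4) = (r - 4)*(r + 4)*(r - 1)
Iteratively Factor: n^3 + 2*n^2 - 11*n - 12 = (n - 3)*(n^2 + 5*n + 4) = (n - 3)*(n + 4)*(n + 1)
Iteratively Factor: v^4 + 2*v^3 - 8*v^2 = (v - 2)*(v^3 + 4*v^2) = v*(v - 2)*(v^2 + 4*v) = v^2*(v - 2)*(v + 4)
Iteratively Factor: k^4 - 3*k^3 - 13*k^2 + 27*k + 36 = (k - 3)*(k^3 - 13*k - 12) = (k - 3)*(k + 3)*(k^2 - 3*k - 4) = (k - 4)*(k - 3)*(k + 3)*(k + 1)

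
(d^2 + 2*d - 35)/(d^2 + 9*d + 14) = (d - 5)/(d + 2)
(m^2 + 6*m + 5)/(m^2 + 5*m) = (m + 1)/m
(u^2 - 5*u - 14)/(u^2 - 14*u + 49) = (u + 2)/(u - 7)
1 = 1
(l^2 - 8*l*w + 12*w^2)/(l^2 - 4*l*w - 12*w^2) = (l - 2*w)/(l + 2*w)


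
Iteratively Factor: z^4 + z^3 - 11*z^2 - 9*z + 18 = (z - 3)*(z^3 + 4*z^2 + z - 6) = (z - 3)*(z + 3)*(z^2 + z - 2) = (z - 3)*(z + 2)*(z + 3)*(z - 1)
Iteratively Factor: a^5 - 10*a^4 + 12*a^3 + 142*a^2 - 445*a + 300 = (a - 3)*(a^4 - 7*a^3 - 9*a^2 + 115*a - 100) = (a - 3)*(a + 4)*(a^3 - 11*a^2 + 35*a - 25) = (a - 5)*(a - 3)*(a + 4)*(a^2 - 6*a + 5) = (a - 5)*(a - 3)*(a - 1)*(a + 4)*(a - 5)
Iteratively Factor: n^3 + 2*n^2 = (n)*(n^2 + 2*n) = n^2*(n + 2)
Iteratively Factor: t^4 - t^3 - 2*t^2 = (t)*(t^3 - t^2 - 2*t) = t*(t + 1)*(t^2 - 2*t) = t^2*(t + 1)*(t - 2)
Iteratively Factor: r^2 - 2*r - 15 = (r - 5)*(r + 3)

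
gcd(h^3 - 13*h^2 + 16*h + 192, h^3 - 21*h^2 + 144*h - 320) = h^2 - 16*h + 64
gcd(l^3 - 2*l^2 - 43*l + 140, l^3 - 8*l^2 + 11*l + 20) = l^2 - 9*l + 20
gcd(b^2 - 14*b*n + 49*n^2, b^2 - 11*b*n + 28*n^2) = b - 7*n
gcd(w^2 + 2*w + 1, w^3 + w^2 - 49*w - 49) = w + 1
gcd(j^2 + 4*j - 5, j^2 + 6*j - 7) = j - 1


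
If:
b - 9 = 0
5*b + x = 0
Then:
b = 9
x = -45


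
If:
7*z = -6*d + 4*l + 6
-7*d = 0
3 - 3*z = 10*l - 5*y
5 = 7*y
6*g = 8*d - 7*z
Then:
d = 0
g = -151/123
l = 14/41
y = 5/7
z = 302/287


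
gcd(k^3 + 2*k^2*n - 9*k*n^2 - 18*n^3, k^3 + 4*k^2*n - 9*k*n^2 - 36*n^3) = k^2 - 9*n^2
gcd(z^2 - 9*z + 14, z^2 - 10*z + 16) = z - 2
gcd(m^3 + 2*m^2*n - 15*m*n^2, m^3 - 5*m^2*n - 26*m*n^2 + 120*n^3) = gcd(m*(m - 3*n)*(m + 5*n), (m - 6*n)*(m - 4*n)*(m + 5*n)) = m + 5*n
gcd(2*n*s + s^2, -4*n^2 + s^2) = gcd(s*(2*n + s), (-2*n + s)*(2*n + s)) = 2*n + s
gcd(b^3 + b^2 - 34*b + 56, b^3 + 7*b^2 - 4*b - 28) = b^2 + 5*b - 14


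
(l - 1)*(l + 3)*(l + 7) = l^3 + 9*l^2 + 11*l - 21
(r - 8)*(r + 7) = r^2 - r - 56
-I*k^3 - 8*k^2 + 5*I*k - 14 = (k - 7*I)*(k - 2*I)*(-I*k + 1)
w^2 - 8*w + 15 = (w - 5)*(w - 3)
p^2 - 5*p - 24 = (p - 8)*(p + 3)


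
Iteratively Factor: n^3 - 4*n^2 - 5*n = (n + 1)*(n^2 - 5*n) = n*(n + 1)*(n - 5)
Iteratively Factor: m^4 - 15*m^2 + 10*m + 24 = (m + 4)*(m^3 - 4*m^2 + m + 6) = (m - 2)*(m + 4)*(m^2 - 2*m - 3) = (m - 3)*(m - 2)*(m + 4)*(m + 1)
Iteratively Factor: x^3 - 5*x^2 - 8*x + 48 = (x - 4)*(x^2 - x - 12) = (x - 4)^2*(x + 3)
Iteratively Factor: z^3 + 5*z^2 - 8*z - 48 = (z + 4)*(z^2 + z - 12) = (z - 3)*(z + 4)*(z + 4)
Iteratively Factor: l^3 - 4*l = (l + 2)*(l^2 - 2*l) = l*(l + 2)*(l - 2)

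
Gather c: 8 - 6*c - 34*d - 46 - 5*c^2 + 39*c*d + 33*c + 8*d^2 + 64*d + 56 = -5*c^2 + c*(39*d + 27) + 8*d^2 + 30*d + 18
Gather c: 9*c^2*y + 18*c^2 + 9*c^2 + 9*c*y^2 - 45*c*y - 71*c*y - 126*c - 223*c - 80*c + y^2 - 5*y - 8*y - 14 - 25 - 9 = c^2*(9*y + 27) + c*(9*y^2 - 116*y - 429) + y^2 - 13*y - 48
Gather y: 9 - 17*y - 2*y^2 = -2*y^2 - 17*y + 9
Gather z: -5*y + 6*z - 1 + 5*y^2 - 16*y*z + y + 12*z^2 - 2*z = 5*y^2 - 4*y + 12*z^2 + z*(4 - 16*y) - 1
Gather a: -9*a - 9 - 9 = -9*a - 18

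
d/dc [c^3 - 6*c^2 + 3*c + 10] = 3*c^2 - 12*c + 3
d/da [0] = 0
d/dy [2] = 0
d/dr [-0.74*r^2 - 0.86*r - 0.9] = -1.48*r - 0.86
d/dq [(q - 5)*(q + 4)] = 2*q - 1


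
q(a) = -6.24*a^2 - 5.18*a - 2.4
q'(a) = -12.48*a - 5.18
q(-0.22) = -1.56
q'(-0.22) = -2.43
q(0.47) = -6.21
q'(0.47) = -11.05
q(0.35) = -4.98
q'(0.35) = -9.55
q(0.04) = -2.62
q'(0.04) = -5.68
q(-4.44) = -102.41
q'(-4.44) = 50.23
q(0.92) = -12.45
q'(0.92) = -16.66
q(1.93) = -35.64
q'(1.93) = -29.27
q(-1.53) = -9.08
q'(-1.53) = 13.91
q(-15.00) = -1328.70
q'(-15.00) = 182.02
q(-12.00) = -838.80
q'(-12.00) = 144.58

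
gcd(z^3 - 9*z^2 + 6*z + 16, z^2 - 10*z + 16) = z^2 - 10*z + 16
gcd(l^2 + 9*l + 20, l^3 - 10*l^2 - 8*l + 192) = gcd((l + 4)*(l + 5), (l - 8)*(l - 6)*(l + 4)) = l + 4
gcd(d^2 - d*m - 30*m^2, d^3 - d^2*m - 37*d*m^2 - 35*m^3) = d + 5*m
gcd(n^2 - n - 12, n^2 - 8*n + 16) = n - 4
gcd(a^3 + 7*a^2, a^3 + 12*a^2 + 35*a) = a^2 + 7*a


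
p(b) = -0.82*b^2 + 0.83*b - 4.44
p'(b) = 0.83 - 1.64*b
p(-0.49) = -5.04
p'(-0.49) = 1.63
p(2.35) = -7.02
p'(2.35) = -3.02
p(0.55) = -4.23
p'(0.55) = -0.07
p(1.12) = -4.54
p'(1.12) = -1.01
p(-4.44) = -24.29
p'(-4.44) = 8.11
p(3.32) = -10.72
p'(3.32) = -4.61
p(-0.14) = -4.57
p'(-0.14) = 1.06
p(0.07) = -4.39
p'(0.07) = 0.72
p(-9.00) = -78.33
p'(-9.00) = 15.59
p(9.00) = -63.39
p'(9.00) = -13.93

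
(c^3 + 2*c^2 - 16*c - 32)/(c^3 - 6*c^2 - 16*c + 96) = (c + 2)/(c - 6)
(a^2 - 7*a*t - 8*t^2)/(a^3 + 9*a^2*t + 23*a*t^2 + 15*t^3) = (a - 8*t)/(a^2 + 8*a*t + 15*t^2)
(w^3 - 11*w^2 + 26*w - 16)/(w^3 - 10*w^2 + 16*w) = (w - 1)/w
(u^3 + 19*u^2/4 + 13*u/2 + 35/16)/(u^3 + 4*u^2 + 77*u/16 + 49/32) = 2*(2*u + 5)/(4*u + 7)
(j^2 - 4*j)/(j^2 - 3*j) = (j - 4)/(j - 3)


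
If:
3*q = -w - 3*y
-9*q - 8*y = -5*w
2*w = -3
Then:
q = -23/2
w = -3/2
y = 12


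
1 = 1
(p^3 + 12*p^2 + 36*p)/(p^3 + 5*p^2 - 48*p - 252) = p/(p - 7)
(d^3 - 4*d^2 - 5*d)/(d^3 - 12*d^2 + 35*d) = (d + 1)/(d - 7)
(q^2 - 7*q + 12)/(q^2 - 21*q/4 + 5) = 4*(q - 3)/(4*q - 5)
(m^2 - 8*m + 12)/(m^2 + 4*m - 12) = (m - 6)/(m + 6)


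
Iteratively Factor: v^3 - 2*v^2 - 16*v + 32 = (v - 4)*(v^2 + 2*v - 8) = (v - 4)*(v + 4)*(v - 2)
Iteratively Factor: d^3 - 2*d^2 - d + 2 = (d - 1)*(d^2 - d - 2) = (d - 1)*(d + 1)*(d - 2)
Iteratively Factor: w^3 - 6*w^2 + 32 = (w - 4)*(w^2 - 2*w - 8) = (w - 4)^2*(w + 2)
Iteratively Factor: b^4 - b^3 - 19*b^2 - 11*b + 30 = (b - 5)*(b^3 + 4*b^2 + b - 6) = (b - 5)*(b + 3)*(b^2 + b - 2) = (b - 5)*(b - 1)*(b + 3)*(b + 2)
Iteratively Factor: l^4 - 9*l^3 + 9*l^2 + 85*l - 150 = (l + 3)*(l^3 - 12*l^2 + 45*l - 50) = (l - 5)*(l + 3)*(l^2 - 7*l + 10) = (l - 5)^2*(l + 3)*(l - 2)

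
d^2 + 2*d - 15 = (d - 3)*(d + 5)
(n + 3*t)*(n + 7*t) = n^2 + 10*n*t + 21*t^2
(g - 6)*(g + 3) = g^2 - 3*g - 18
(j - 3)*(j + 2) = j^2 - j - 6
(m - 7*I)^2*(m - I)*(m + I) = m^4 - 14*I*m^3 - 48*m^2 - 14*I*m - 49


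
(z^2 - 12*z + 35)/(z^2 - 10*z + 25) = (z - 7)/(z - 5)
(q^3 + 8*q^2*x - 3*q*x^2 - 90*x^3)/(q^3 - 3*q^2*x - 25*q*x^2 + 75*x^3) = (-q - 6*x)/(-q + 5*x)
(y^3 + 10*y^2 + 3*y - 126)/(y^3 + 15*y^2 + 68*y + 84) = (y - 3)/(y + 2)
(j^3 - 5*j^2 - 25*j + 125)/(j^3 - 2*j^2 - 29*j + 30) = (j^2 - 10*j + 25)/(j^2 - 7*j + 6)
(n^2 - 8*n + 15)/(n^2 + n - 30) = (n - 3)/(n + 6)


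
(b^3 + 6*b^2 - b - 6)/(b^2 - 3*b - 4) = (b^2 + 5*b - 6)/(b - 4)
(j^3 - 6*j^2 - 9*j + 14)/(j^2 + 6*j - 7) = (j^2 - 5*j - 14)/(j + 7)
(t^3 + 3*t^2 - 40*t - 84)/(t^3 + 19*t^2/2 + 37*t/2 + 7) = 2*(t - 6)/(2*t + 1)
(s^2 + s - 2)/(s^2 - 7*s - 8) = (-s^2 - s + 2)/(-s^2 + 7*s + 8)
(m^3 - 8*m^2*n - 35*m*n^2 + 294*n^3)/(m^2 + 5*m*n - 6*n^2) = (m^2 - 14*m*n + 49*n^2)/(m - n)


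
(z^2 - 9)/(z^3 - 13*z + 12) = (z + 3)/(z^2 + 3*z - 4)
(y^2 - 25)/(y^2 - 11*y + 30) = (y + 5)/(y - 6)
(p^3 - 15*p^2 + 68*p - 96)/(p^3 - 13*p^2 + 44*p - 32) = (p - 3)/(p - 1)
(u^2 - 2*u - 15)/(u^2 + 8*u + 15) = (u - 5)/(u + 5)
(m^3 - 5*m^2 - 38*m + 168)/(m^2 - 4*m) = m - 1 - 42/m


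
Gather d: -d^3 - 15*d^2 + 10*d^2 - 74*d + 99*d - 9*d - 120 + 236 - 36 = -d^3 - 5*d^2 + 16*d + 80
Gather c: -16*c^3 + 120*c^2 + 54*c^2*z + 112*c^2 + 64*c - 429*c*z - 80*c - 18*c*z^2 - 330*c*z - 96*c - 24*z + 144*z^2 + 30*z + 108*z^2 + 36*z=-16*c^3 + c^2*(54*z + 232) + c*(-18*z^2 - 759*z - 112) + 252*z^2 + 42*z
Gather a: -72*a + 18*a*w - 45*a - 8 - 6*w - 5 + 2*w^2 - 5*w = a*(18*w - 117) + 2*w^2 - 11*w - 13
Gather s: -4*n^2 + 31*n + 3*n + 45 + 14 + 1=-4*n^2 + 34*n + 60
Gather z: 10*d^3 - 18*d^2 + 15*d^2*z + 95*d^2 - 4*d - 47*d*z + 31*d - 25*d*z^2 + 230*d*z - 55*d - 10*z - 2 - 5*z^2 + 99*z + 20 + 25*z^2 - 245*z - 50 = 10*d^3 + 77*d^2 - 28*d + z^2*(20 - 25*d) + z*(15*d^2 + 183*d - 156) - 32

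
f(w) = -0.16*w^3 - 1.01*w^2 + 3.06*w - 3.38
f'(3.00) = -7.32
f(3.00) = -7.61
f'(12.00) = -90.30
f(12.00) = -388.58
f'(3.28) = -8.73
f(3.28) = -9.86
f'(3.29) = -8.78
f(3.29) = -9.94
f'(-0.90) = 4.49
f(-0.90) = -6.84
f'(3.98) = -12.58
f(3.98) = -17.29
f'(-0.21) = 3.46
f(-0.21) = -4.07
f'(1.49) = -1.02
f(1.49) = -1.59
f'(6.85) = -33.30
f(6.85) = -81.24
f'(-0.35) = 3.71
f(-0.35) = -4.57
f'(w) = -0.48*w^2 - 2.02*w + 3.06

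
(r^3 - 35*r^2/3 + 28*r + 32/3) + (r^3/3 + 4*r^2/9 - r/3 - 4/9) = 4*r^3/3 - 101*r^2/9 + 83*r/3 + 92/9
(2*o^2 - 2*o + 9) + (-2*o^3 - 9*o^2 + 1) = -2*o^3 - 7*o^2 - 2*o + 10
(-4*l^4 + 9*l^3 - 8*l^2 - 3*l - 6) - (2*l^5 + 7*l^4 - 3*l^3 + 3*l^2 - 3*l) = -2*l^5 - 11*l^4 + 12*l^3 - 11*l^2 - 6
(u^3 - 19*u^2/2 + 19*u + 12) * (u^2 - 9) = u^5 - 19*u^4/2 + 10*u^3 + 195*u^2/2 - 171*u - 108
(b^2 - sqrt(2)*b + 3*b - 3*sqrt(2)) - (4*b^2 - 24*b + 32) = -3*b^2 - sqrt(2)*b + 27*b - 32 - 3*sqrt(2)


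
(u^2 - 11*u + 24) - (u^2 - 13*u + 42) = 2*u - 18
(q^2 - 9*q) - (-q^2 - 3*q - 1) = 2*q^2 - 6*q + 1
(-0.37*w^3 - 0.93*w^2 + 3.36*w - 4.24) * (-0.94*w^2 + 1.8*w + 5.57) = 0.3478*w^5 + 0.2082*w^4 - 6.8933*w^3 + 4.8535*w^2 + 11.0832*w - 23.6168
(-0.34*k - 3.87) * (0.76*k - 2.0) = -0.2584*k^2 - 2.2612*k + 7.74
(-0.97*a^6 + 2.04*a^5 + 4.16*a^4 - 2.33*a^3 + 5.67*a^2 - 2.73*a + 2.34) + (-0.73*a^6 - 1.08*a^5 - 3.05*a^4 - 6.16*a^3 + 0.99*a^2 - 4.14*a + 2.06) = -1.7*a^6 + 0.96*a^5 + 1.11*a^4 - 8.49*a^3 + 6.66*a^2 - 6.87*a + 4.4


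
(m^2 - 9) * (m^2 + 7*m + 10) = m^4 + 7*m^3 + m^2 - 63*m - 90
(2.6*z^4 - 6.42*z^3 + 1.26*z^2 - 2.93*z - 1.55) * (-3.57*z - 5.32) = -9.282*z^5 + 9.0874*z^4 + 29.6562*z^3 + 3.7569*z^2 + 21.1211*z + 8.246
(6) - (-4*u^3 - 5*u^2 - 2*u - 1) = 4*u^3 + 5*u^2 + 2*u + 7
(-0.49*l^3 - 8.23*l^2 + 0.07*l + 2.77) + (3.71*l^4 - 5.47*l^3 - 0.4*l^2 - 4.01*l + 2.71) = 3.71*l^4 - 5.96*l^3 - 8.63*l^2 - 3.94*l + 5.48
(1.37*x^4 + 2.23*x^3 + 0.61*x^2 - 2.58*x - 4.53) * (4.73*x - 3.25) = 6.4801*x^5 + 6.0954*x^4 - 4.3622*x^3 - 14.1859*x^2 - 13.0419*x + 14.7225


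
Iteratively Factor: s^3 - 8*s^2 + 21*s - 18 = (s - 3)*(s^2 - 5*s + 6) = (s - 3)^2*(s - 2)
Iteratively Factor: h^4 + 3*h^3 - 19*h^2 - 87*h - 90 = (h + 3)*(h^3 - 19*h - 30) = (h - 5)*(h + 3)*(h^2 + 5*h + 6) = (h - 5)*(h + 3)^2*(h + 2)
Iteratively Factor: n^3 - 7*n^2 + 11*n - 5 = (n - 5)*(n^2 - 2*n + 1) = (n - 5)*(n - 1)*(n - 1)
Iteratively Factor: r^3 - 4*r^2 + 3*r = (r - 1)*(r^2 - 3*r) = (r - 3)*(r - 1)*(r)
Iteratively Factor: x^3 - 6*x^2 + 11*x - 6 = (x - 1)*(x^2 - 5*x + 6) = (x - 3)*(x - 1)*(x - 2)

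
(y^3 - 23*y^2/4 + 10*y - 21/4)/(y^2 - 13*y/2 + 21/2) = (4*y^2 - 11*y + 7)/(2*(2*y - 7))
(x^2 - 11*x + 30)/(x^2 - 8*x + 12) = (x - 5)/(x - 2)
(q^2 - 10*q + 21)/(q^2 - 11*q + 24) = (q - 7)/(q - 8)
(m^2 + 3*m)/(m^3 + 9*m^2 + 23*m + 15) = m/(m^2 + 6*m + 5)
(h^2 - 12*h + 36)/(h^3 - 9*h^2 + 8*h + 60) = (h - 6)/(h^2 - 3*h - 10)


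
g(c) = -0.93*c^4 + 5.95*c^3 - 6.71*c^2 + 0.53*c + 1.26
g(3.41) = 35.22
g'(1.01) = 1.35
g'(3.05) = 20.10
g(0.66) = 0.22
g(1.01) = 0.11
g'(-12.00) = 9160.13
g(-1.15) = -18.90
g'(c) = -3.72*c^3 + 17.85*c^2 - 13.42*c + 0.53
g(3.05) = 28.79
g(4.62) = 23.53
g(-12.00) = -30537.42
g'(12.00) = -4018.27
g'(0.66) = -1.62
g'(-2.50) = 203.77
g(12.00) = -9961.50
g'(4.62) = -47.31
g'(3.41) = 14.82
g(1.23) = 0.70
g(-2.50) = -171.30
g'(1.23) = 4.11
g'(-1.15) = 45.23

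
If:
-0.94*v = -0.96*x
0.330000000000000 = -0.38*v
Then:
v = -0.87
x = -0.85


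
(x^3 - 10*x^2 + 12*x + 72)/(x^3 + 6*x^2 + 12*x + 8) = (x^2 - 12*x + 36)/(x^2 + 4*x + 4)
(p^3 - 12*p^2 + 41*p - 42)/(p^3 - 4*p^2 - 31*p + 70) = (p - 3)/(p + 5)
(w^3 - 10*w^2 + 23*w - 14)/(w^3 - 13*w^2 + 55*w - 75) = (w^3 - 10*w^2 + 23*w - 14)/(w^3 - 13*w^2 + 55*w - 75)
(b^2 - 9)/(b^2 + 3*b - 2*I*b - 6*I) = (b - 3)/(b - 2*I)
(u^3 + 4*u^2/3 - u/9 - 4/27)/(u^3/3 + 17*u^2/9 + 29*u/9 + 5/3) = (27*u^3 + 36*u^2 - 3*u - 4)/(3*(3*u^3 + 17*u^2 + 29*u + 15))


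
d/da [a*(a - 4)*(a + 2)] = 3*a^2 - 4*a - 8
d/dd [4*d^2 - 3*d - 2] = 8*d - 3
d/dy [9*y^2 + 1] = 18*y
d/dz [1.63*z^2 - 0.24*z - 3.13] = 3.26*z - 0.24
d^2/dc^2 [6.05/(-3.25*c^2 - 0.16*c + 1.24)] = (127.80625*c^2 + 6.292*c - 6.05*(6.5*c + 0.16)*(13.0*c + 0.32) - 48.763)/(3.25*c^2 + 0.16*c - 1.24)^3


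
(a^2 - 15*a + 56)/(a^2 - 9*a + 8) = (a - 7)/(a - 1)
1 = 1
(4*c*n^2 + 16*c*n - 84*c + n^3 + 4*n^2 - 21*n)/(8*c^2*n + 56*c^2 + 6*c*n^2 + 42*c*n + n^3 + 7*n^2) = (n - 3)/(2*c + n)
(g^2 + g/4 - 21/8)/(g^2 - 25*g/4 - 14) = (g - 3/2)/(g - 8)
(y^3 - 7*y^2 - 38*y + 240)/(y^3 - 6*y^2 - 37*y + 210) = (y - 8)/(y - 7)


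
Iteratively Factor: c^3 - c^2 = (c - 1)*(c^2) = c*(c - 1)*(c)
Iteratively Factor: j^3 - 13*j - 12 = (j - 4)*(j^2 + 4*j + 3) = (j - 4)*(j + 3)*(j + 1)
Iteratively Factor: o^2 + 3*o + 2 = (o + 2)*(o + 1)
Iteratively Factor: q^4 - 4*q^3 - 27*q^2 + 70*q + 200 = (q + 2)*(q^3 - 6*q^2 - 15*q + 100) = (q + 2)*(q + 4)*(q^2 - 10*q + 25) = (q - 5)*(q + 2)*(q + 4)*(q - 5)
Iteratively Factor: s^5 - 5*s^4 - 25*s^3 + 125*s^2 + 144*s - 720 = (s - 3)*(s^4 - 2*s^3 - 31*s^2 + 32*s + 240) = (s - 4)*(s - 3)*(s^3 + 2*s^2 - 23*s - 60) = (s - 5)*(s - 4)*(s - 3)*(s^2 + 7*s + 12) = (s - 5)*(s - 4)*(s - 3)*(s + 3)*(s + 4)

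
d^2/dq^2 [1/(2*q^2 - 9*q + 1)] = 2*(-4*q^2 + 18*q + (4*q - 9)^2 - 2)/(2*q^2 - 9*q + 1)^3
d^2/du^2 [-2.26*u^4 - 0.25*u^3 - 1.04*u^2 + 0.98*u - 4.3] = -27.12*u^2 - 1.5*u - 2.08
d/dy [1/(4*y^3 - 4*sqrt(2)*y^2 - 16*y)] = (-3*y^2 + 2*sqrt(2)*y + 4)/(4*y^2*(-y^2 + sqrt(2)*y + 4)^2)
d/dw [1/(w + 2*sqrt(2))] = -1/(w + 2*sqrt(2))^2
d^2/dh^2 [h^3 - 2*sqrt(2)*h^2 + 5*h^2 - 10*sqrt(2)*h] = 6*h - 4*sqrt(2) + 10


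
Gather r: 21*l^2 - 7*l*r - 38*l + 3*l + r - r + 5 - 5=21*l^2 - 7*l*r - 35*l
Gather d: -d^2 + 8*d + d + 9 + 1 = -d^2 + 9*d + 10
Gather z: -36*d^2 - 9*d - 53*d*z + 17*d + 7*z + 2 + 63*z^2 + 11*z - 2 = -36*d^2 + 8*d + 63*z^2 + z*(18 - 53*d)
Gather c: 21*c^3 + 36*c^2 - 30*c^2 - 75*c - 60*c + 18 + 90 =21*c^3 + 6*c^2 - 135*c + 108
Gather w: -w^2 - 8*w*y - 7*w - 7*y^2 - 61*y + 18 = -w^2 + w*(-8*y - 7) - 7*y^2 - 61*y + 18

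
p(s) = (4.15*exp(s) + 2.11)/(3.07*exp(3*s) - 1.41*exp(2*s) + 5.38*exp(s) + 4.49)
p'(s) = (4.15*exp(s) + 2.11)*(-9.21*exp(3*s) + 2.82*exp(2*s) - 5.38*exp(s))/(3.07*exp(3*s) - 1.41*exp(2*s) + 5.38*exp(s) + 4.49)^2 + 4.15*exp(s)/(3.07*exp(3*s) - 1.41*exp(2*s) + 5.38*exp(s) + 4.49) = (-25.481*exp(3*s) - 13.5816*exp(2*s) + 5.9502*exp(s) + 7.2817)*exp(s)/(9.4249*exp(6*s) - 8.6574*exp(5*s) + 35.0213*exp(4*s) + 12.397*exp(3*s) + 16.2826*exp(2*s) + 48.3124*exp(s) + 20.1601)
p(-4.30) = 0.47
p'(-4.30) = 0.00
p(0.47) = 0.40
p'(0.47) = -0.40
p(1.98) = 0.03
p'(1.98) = -0.06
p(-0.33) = 0.58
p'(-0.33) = -0.05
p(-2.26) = 0.50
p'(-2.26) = 0.03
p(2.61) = 0.01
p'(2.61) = -0.02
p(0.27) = 0.47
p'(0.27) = -0.33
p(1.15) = 0.15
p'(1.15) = -0.27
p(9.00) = 0.00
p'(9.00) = 0.00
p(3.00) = 0.00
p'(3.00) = -0.00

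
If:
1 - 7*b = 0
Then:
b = 1/7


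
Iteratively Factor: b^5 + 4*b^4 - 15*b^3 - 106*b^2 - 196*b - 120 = (b + 2)*(b^4 + 2*b^3 - 19*b^2 - 68*b - 60) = (b - 5)*(b + 2)*(b^3 + 7*b^2 + 16*b + 12) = (b - 5)*(b + 2)^2*(b^2 + 5*b + 6) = (b - 5)*(b + 2)^2*(b + 3)*(b + 2)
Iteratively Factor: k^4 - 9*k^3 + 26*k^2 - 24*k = (k - 4)*(k^3 - 5*k^2 + 6*k) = k*(k - 4)*(k^2 - 5*k + 6) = k*(k - 4)*(k - 2)*(k - 3)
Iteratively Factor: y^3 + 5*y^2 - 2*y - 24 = (y - 2)*(y^2 + 7*y + 12) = (y - 2)*(y + 3)*(y + 4)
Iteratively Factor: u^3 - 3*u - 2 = (u - 2)*(u^2 + 2*u + 1) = (u - 2)*(u + 1)*(u + 1)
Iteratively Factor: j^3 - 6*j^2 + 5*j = (j)*(j^2 - 6*j + 5) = j*(j - 5)*(j - 1)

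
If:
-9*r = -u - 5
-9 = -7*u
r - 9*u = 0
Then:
No Solution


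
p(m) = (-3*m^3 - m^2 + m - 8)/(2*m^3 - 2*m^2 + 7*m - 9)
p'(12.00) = 0.01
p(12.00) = -1.64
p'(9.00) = 0.02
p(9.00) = -1.68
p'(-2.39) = 0.40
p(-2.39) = -0.39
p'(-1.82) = 0.52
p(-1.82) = -0.12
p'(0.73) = 5.00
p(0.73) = 2.15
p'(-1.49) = 0.58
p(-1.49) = 0.06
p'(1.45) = 19.72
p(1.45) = -5.85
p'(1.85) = 2.60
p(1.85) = -2.92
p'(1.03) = 41.23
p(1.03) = 6.55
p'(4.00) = 0.08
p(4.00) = -1.84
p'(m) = (-9*m^2 - 2*m + 1)/(2*m^3 - 2*m^2 + 7*m - 9) + (-6*m^2 + 4*m - 7)*(-3*m^3 - m^2 + m - 8)/(2*m^3 - 2*m^2 + 7*m - 9)^2 = (8*m^4 - 46*m^3 + 124*m^2 - 14*m + 47)/(4*m^6 - 8*m^5 + 32*m^4 - 64*m^3 + 85*m^2 - 126*m + 81)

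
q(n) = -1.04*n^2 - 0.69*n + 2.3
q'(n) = -2.08*n - 0.69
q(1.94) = -2.95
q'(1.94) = -4.73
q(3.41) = -12.15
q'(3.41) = -7.78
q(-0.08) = 2.35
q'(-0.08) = -0.52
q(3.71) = -14.57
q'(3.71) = -8.41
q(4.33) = -20.19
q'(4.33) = -9.70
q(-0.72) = 2.26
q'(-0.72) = 0.81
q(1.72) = -1.96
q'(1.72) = -4.27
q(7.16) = -55.96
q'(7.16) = -15.58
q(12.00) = -155.74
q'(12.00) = -25.65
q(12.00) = -155.74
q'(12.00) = -25.65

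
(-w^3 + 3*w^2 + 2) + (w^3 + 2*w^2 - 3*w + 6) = 5*w^2 - 3*w + 8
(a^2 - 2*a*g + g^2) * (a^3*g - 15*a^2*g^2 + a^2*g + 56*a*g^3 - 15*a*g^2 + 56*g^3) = a^5*g - 17*a^4*g^2 + a^4*g + 87*a^3*g^3 - 17*a^3*g^2 - 127*a^2*g^4 + 87*a^2*g^3 + 56*a*g^5 - 127*a*g^4 + 56*g^5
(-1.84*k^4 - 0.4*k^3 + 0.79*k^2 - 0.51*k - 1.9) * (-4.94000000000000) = 9.0896*k^4 + 1.976*k^3 - 3.9026*k^2 + 2.5194*k + 9.386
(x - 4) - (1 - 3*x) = 4*x - 5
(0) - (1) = -1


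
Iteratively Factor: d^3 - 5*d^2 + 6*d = (d - 2)*(d^2 - 3*d) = (d - 3)*(d - 2)*(d)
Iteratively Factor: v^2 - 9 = (v - 3)*(v + 3)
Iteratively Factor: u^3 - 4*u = (u - 2)*(u^2 + 2*u) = u*(u - 2)*(u + 2)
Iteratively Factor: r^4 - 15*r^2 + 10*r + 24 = (r + 1)*(r^3 - r^2 - 14*r + 24) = (r + 1)*(r + 4)*(r^2 - 5*r + 6) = (r - 3)*(r + 1)*(r + 4)*(r - 2)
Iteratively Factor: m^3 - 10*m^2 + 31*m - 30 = (m - 2)*(m^2 - 8*m + 15) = (m - 3)*(m - 2)*(m - 5)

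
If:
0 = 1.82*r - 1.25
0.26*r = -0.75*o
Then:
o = -0.24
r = 0.69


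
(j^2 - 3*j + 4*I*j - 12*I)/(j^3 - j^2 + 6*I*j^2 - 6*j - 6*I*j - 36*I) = (j + 4*I)/(j^2 + j*(2 + 6*I) + 12*I)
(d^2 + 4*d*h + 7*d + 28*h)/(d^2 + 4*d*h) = (d + 7)/d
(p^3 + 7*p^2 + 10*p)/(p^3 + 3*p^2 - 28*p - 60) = p*(p + 5)/(p^2 + p - 30)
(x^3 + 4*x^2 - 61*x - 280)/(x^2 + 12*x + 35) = x - 8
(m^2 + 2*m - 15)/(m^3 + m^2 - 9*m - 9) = (m + 5)/(m^2 + 4*m + 3)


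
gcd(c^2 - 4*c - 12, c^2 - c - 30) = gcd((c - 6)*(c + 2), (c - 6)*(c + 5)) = c - 6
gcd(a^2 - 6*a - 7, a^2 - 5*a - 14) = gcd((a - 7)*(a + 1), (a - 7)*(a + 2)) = a - 7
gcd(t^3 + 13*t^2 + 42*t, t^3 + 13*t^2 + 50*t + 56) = t + 7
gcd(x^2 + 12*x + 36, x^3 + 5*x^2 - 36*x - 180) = x + 6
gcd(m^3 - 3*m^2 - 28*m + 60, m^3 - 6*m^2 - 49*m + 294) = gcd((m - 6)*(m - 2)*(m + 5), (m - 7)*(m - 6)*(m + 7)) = m - 6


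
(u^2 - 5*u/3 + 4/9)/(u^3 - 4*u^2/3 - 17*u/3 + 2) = (u - 4/3)/(u^2 - u - 6)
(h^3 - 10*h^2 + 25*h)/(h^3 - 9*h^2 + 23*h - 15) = h*(h - 5)/(h^2 - 4*h + 3)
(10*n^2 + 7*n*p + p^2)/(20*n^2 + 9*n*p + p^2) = (2*n + p)/(4*n + p)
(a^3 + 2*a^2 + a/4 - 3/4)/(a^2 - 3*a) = (4*a^3 + 8*a^2 + a - 3)/(4*a*(a - 3))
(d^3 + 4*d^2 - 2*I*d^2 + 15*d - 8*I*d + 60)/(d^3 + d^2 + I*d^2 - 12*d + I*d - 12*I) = (d^2 - 2*I*d + 15)/(d^2 + d*(-3 + I) - 3*I)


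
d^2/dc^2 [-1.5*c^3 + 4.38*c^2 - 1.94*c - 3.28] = 8.76 - 9.0*c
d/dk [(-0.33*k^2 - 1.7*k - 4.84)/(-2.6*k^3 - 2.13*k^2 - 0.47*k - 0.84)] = (-0.858*k^4 - 8.84*k^3 - 41.2179*k^2 - 20.064*k - 0.8468)/(6.76*k^6 + 11.076*k^5 + 6.9809*k^4 + 6.3702*k^3 + 3.7993*k^2 + 0.7896*k + 0.7056)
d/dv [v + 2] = 1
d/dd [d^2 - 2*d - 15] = 2*d - 2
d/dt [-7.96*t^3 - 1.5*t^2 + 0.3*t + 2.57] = -23.88*t^2 - 3.0*t + 0.3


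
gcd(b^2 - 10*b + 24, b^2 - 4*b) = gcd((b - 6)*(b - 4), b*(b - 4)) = b - 4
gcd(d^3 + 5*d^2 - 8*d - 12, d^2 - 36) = d + 6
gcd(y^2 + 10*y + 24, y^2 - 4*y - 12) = 1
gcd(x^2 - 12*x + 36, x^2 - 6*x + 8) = 1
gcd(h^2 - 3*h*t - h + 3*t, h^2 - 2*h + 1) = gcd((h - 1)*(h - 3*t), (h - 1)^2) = h - 1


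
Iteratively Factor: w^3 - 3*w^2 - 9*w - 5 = (w - 5)*(w^2 + 2*w + 1) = (w - 5)*(w + 1)*(w + 1)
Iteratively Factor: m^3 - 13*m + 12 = (m + 4)*(m^2 - 4*m + 3) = (m - 3)*(m + 4)*(m - 1)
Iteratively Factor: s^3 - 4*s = (s + 2)*(s^2 - 2*s) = (s - 2)*(s + 2)*(s)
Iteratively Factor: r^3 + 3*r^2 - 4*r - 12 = (r - 2)*(r^2 + 5*r + 6) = (r - 2)*(r + 2)*(r + 3)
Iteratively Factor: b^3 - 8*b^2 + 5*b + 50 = (b - 5)*(b^2 - 3*b - 10) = (b - 5)^2*(b + 2)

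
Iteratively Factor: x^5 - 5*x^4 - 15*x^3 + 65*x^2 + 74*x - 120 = (x - 4)*(x^4 - x^3 - 19*x^2 - 11*x + 30) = (x - 5)*(x - 4)*(x^3 + 4*x^2 + x - 6) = (x - 5)*(x - 4)*(x + 2)*(x^2 + 2*x - 3) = (x - 5)*(x - 4)*(x + 2)*(x + 3)*(x - 1)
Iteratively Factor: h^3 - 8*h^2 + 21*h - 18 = (h - 2)*(h^2 - 6*h + 9) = (h - 3)*(h - 2)*(h - 3)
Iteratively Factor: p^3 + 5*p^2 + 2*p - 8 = (p + 2)*(p^2 + 3*p - 4) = (p - 1)*(p + 2)*(p + 4)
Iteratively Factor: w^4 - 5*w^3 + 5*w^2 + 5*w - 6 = (w - 3)*(w^3 - 2*w^2 - w + 2) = (w - 3)*(w + 1)*(w^2 - 3*w + 2) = (w - 3)*(w - 1)*(w + 1)*(w - 2)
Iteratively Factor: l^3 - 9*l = (l + 3)*(l^2 - 3*l) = (l - 3)*(l + 3)*(l)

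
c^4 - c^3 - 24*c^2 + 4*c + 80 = (c - 5)*(c - 2)*(c + 2)*(c + 4)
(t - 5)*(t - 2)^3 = t^4 - 11*t^3 + 42*t^2 - 68*t + 40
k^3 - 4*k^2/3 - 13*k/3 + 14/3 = (k - 7/3)*(k - 1)*(k + 2)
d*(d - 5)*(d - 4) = d^3 - 9*d^2 + 20*d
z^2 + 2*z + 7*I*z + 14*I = (z + 2)*(z + 7*I)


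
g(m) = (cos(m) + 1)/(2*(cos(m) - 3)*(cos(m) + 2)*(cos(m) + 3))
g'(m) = (cos(m) + 1)*sin(m)/(2*(cos(m) - 3)*(cos(m) + 2)*(cos(m) + 3)^2) + (cos(m) + 1)*sin(m)/(2*(cos(m) - 3)*(cos(m) + 2)^2*(cos(m) + 3)) - sin(m)/(2*(cos(m) - 3)*(cos(m) + 2)*(cos(m) + 3)) + (cos(m) + 1)*sin(m)/(2*(cos(m) - 3)^2*(cos(m) + 2)*(cos(m) + 3))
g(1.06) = -0.03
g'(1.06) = 0.01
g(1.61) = -0.03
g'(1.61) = 0.01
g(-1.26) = -0.03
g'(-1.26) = -0.01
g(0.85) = -0.04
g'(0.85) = 0.01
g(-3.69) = -0.01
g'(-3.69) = 0.02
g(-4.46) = -0.02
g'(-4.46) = 0.02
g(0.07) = -0.04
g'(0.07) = 0.00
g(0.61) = -0.04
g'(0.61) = 0.01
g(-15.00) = -0.01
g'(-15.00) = -0.02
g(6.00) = -0.04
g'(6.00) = 0.00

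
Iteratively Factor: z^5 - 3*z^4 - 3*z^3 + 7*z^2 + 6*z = (z + 1)*(z^4 - 4*z^3 + z^2 + 6*z) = (z + 1)^2*(z^3 - 5*z^2 + 6*z) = (z - 3)*(z + 1)^2*(z^2 - 2*z) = z*(z - 3)*(z + 1)^2*(z - 2)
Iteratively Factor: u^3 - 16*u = (u - 4)*(u^2 + 4*u) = (u - 4)*(u + 4)*(u)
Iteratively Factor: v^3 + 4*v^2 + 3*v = (v)*(v^2 + 4*v + 3) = v*(v + 3)*(v + 1)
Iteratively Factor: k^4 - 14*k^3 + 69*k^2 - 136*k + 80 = (k - 4)*(k^3 - 10*k^2 + 29*k - 20) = (k - 5)*(k - 4)*(k^2 - 5*k + 4) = (k - 5)*(k - 4)*(k - 1)*(k - 4)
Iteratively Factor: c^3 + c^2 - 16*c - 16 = (c - 4)*(c^2 + 5*c + 4) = (c - 4)*(c + 4)*(c + 1)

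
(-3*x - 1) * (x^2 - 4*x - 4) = -3*x^3 + 11*x^2 + 16*x + 4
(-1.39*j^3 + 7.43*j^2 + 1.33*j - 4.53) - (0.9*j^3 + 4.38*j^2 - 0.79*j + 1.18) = -2.29*j^3 + 3.05*j^2 + 2.12*j - 5.71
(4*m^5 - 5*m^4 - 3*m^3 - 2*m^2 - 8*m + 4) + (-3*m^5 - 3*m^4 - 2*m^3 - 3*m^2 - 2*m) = m^5 - 8*m^4 - 5*m^3 - 5*m^2 - 10*m + 4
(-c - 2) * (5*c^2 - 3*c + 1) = -5*c^3 - 7*c^2 + 5*c - 2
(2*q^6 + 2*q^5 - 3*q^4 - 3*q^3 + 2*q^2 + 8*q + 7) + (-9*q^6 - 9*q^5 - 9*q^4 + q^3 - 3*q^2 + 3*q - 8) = -7*q^6 - 7*q^5 - 12*q^4 - 2*q^3 - q^2 + 11*q - 1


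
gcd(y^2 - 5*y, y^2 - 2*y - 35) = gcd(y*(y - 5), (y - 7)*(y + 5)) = 1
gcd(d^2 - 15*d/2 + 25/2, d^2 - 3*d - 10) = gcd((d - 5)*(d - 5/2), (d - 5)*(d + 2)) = d - 5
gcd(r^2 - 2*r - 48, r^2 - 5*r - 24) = r - 8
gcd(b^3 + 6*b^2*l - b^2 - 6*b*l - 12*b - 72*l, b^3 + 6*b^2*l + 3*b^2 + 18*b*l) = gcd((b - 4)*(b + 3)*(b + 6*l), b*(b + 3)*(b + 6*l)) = b^2 + 6*b*l + 3*b + 18*l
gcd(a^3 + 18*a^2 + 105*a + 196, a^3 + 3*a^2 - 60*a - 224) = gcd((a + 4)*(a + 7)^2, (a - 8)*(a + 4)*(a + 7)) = a^2 + 11*a + 28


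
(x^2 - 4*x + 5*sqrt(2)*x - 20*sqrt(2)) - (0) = x^2 - 4*x + 5*sqrt(2)*x - 20*sqrt(2)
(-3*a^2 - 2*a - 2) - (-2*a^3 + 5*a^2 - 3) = 2*a^3 - 8*a^2 - 2*a + 1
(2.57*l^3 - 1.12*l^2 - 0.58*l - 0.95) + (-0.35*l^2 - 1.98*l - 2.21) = 2.57*l^3 - 1.47*l^2 - 2.56*l - 3.16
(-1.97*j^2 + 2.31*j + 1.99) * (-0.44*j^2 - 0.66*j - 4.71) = 0.8668*j^4 + 0.2838*j^3 + 6.8785*j^2 - 12.1935*j - 9.3729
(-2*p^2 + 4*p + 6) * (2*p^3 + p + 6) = -4*p^5 + 8*p^4 + 10*p^3 - 8*p^2 + 30*p + 36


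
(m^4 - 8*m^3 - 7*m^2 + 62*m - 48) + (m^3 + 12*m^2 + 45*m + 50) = m^4 - 7*m^3 + 5*m^2 + 107*m + 2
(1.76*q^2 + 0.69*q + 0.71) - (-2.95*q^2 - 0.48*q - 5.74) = 4.71*q^2 + 1.17*q + 6.45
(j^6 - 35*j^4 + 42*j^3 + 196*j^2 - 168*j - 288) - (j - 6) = j^6 - 35*j^4 + 42*j^3 + 196*j^2 - 169*j - 282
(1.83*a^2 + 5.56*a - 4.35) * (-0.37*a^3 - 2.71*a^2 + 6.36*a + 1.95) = -0.6771*a^5 - 7.0165*a^4 - 1.8193*a^3 + 50.7186*a^2 - 16.824*a - 8.4825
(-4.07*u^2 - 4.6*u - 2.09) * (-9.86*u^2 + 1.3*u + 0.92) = 40.1302*u^4 + 40.065*u^3 + 10.883*u^2 - 6.949*u - 1.9228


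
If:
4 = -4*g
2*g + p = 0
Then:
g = -1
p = 2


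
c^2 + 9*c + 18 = (c + 3)*(c + 6)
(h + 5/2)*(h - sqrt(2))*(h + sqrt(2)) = h^3 + 5*h^2/2 - 2*h - 5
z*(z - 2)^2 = z^3 - 4*z^2 + 4*z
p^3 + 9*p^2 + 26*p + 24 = (p + 2)*(p + 3)*(p + 4)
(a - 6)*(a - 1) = a^2 - 7*a + 6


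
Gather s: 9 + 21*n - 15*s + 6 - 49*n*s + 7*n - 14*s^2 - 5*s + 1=28*n - 14*s^2 + s*(-49*n - 20) + 16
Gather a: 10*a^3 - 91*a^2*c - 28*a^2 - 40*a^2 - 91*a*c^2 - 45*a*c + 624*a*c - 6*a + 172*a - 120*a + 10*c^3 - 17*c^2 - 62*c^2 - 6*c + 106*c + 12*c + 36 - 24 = 10*a^3 + a^2*(-91*c - 68) + a*(-91*c^2 + 579*c + 46) + 10*c^3 - 79*c^2 + 112*c + 12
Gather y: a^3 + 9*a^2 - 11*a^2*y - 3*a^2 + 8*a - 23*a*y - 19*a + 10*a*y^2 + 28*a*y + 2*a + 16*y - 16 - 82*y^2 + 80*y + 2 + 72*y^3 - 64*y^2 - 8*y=a^3 + 6*a^2 - 9*a + 72*y^3 + y^2*(10*a - 146) + y*(-11*a^2 + 5*a + 88) - 14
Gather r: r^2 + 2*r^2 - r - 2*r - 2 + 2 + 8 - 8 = 3*r^2 - 3*r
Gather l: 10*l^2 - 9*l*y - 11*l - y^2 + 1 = 10*l^2 + l*(-9*y - 11) - y^2 + 1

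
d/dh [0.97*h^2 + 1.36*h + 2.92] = 1.94*h + 1.36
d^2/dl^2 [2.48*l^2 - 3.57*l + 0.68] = 4.96000000000000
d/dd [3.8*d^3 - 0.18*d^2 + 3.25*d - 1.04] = 11.4*d^2 - 0.36*d + 3.25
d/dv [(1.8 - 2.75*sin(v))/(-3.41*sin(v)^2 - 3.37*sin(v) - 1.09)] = (-9.3775*sin(v)^2 + 12.276*sin(v) + 9.0635)*cos(v)/(11.6281*sin(v)^4 + 22.9834*sin(v)^3 + 18.7907*sin(v)^2 + 7.3466*sin(v) + 1.1881)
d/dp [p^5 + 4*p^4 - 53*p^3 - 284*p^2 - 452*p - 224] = 5*p^4 + 16*p^3 - 159*p^2 - 568*p - 452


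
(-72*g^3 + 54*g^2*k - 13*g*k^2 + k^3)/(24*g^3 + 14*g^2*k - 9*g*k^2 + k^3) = (-3*g + k)/(g + k)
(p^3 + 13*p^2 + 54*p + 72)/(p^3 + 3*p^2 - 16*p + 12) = (p^2 + 7*p + 12)/(p^2 - 3*p + 2)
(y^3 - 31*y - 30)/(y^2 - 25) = (y^2 - 5*y - 6)/(y - 5)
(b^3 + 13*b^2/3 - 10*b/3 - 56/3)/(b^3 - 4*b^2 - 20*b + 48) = (b + 7/3)/(b - 6)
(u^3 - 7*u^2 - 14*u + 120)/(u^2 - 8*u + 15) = (u^2 - 2*u - 24)/(u - 3)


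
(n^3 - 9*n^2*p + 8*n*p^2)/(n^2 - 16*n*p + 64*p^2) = n*(-n + p)/(-n + 8*p)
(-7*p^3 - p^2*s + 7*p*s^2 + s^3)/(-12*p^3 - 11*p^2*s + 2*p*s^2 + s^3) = (7*p^2 - 6*p*s - s^2)/(12*p^2 - p*s - s^2)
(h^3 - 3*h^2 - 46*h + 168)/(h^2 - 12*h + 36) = (h^2 + 3*h - 28)/(h - 6)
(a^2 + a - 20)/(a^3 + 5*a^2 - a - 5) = (a - 4)/(a^2 - 1)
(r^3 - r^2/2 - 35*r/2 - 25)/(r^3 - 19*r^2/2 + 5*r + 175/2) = (r + 2)/(r - 7)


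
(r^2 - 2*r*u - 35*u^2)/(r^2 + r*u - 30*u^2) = (r^2 - 2*r*u - 35*u^2)/(r^2 + r*u - 30*u^2)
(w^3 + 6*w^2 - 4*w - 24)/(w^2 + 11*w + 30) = (w^2 - 4)/(w + 5)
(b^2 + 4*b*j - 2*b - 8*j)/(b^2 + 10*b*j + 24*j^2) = (b - 2)/(b + 6*j)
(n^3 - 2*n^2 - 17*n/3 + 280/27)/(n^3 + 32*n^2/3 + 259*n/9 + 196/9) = (9*n^2 - 39*n + 40)/(3*(3*n^2 + 25*n + 28))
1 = 1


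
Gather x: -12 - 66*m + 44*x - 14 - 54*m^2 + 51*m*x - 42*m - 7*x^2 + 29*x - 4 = -54*m^2 - 108*m - 7*x^2 + x*(51*m + 73) - 30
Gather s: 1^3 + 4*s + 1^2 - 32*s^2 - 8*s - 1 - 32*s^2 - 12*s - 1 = -64*s^2 - 16*s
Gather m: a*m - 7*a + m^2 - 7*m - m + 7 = -7*a + m^2 + m*(a - 8) + 7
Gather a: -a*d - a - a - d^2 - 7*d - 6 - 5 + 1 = a*(-d - 2) - d^2 - 7*d - 10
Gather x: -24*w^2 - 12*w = -24*w^2 - 12*w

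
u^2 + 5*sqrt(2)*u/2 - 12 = (u - 3*sqrt(2)/2)*(u + 4*sqrt(2))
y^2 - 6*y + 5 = (y - 5)*(y - 1)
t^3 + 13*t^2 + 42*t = t*(t + 6)*(t + 7)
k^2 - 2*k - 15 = (k - 5)*(k + 3)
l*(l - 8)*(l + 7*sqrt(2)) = l^3 - 8*l^2 + 7*sqrt(2)*l^2 - 56*sqrt(2)*l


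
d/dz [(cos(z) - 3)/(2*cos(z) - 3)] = -3*sin(z)/(2*cos(z) - 3)^2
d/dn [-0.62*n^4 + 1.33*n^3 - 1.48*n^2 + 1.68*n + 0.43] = -2.48*n^3 + 3.99*n^2 - 2.96*n + 1.68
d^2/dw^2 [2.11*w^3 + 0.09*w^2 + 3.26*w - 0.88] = 12.66*w + 0.18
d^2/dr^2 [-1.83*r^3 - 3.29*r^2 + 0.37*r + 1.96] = -10.98*r - 6.58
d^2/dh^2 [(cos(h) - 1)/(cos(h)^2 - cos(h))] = (sin(h)^2 + 1)/cos(h)^3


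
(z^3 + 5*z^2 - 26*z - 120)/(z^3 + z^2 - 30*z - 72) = (z^2 + z - 30)/(z^2 - 3*z - 18)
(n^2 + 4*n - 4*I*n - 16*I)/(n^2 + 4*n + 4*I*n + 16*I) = (n - 4*I)/(n + 4*I)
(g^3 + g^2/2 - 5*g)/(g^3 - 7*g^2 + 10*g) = (g + 5/2)/(g - 5)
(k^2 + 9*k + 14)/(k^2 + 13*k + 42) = (k + 2)/(k + 6)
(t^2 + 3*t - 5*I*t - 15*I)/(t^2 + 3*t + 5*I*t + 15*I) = (t - 5*I)/(t + 5*I)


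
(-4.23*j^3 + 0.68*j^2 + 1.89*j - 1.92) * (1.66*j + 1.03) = -7.0218*j^4 - 3.2281*j^3 + 3.8378*j^2 - 1.2405*j - 1.9776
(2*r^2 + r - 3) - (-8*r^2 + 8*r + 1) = 10*r^2 - 7*r - 4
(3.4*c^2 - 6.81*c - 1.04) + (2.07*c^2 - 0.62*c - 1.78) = 5.47*c^2 - 7.43*c - 2.82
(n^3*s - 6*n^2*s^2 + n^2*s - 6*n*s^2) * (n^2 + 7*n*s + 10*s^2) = n^5*s + n^4*s^2 + n^4*s - 32*n^3*s^3 + n^3*s^2 - 60*n^2*s^4 - 32*n^2*s^3 - 60*n*s^4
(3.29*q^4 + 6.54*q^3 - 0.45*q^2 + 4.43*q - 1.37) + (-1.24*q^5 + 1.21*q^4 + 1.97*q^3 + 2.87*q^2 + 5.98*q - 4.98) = -1.24*q^5 + 4.5*q^4 + 8.51*q^3 + 2.42*q^2 + 10.41*q - 6.35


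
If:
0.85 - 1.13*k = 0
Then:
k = 0.75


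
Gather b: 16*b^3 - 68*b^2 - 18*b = 16*b^3 - 68*b^2 - 18*b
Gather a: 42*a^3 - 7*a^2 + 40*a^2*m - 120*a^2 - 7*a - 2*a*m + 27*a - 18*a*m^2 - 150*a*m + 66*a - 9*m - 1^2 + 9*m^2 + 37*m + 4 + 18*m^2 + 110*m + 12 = 42*a^3 + a^2*(40*m - 127) + a*(-18*m^2 - 152*m + 86) + 27*m^2 + 138*m + 15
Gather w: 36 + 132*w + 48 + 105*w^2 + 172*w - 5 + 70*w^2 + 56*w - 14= 175*w^2 + 360*w + 65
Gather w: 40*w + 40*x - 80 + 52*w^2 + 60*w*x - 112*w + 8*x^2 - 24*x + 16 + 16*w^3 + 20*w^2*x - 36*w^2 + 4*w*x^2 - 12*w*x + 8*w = 16*w^3 + w^2*(20*x + 16) + w*(4*x^2 + 48*x - 64) + 8*x^2 + 16*x - 64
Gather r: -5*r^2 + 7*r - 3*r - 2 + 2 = -5*r^2 + 4*r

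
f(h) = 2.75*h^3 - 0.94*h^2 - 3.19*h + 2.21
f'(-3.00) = 76.70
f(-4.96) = -340.66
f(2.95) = 55.22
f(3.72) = 118.90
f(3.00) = 58.43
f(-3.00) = -70.93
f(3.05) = 61.76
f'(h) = 8.25*h^2 - 1.88*h - 3.19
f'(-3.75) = 119.88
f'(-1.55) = 19.54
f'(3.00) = 65.42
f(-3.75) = -144.07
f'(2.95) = 63.06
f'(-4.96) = 209.10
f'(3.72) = 103.98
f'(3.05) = 67.82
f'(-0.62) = 1.15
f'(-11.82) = 1171.66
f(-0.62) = 3.17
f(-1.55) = -5.34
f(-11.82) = -4632.77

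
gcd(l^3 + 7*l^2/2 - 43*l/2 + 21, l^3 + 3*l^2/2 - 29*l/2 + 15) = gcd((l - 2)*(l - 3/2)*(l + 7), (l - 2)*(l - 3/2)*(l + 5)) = l^2 - 7*l/2 + 3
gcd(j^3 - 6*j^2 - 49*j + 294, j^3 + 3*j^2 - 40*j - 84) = j^2 + j - 42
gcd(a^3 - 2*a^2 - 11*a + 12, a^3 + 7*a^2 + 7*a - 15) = a^2 + 2*a - 3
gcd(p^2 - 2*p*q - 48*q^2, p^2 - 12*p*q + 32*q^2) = p - 8*q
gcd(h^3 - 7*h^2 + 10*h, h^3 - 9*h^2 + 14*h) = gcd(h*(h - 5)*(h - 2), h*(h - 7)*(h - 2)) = h^2 - 2*h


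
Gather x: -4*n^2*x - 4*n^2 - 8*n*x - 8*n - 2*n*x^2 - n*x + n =-4*n^2 - 2*n*x^2 - 7*n + x*(-4*n^2 - 9*n)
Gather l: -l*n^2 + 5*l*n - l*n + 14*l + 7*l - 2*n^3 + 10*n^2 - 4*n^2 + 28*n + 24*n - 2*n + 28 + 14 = l*(-n^2 + 4*n + 21) - 2*n^3 + 6*n^2 + 50*n + 42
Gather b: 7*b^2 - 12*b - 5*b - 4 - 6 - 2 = 7*b^2 - 17*b - 12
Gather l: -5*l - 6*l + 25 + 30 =55 - 11*l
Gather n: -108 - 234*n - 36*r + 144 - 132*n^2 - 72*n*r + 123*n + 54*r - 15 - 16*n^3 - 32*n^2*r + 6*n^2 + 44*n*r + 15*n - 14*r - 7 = -16*n^3 + n^2*(-32*r - 126) + n*(-28*r - 96) + 4*r + 14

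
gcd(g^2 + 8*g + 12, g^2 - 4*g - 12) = g + 2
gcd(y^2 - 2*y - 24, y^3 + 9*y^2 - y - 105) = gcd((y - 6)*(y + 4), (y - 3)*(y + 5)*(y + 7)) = 1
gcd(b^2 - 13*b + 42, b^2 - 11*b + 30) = b - 6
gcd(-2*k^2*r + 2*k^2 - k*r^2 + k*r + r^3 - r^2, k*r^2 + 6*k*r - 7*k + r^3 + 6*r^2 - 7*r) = k*r - k + r^2 - r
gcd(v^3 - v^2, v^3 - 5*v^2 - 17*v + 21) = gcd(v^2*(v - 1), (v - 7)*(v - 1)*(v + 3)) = v - 1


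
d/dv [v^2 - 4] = 2*v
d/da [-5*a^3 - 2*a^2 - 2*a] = -15*a^2 - 4*a - 2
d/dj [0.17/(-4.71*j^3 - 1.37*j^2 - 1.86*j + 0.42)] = (2.4021*j^2 + 0.4658*j + 0.3162)/(4.71*j^3 + 1.37*j^2 + 1.86*j - 0.42)^2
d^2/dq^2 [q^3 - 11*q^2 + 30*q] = 6*q - 22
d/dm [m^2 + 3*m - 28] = 2*m + 3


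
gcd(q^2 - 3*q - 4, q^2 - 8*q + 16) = q - 4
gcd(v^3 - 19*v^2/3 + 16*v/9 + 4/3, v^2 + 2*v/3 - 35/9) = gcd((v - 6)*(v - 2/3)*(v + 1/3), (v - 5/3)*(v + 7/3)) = 1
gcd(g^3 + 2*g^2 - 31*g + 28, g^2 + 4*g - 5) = g - 1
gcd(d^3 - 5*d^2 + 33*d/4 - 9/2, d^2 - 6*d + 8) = d - 2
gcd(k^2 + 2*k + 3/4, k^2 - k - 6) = 1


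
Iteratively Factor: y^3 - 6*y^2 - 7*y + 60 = (y - 4)*(y^2 - 2*y - 15) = (y - 4)*(y + 3)*(y - 5)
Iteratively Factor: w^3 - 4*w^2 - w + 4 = (w - 1)*(w^2 - 3*w - 4) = (w - 4)*(w - 1)*(w + 1)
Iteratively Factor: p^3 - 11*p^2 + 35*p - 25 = (p - 5)*(p^2 - 6*p + 5) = (p - 5)^2*(p - 1)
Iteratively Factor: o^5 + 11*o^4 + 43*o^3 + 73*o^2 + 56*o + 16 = (o + 1)*(o^4 + 10*o^3 + 33*o^2 + 40*o + 16) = (o + 1)*(o + 4)*(o^3 + 6*o^2 + 9*o + 4) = (o + 1)^2*(o + 4)*(o^2 + 5*o + 4) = (o + 1)^2*(o + 4)^2*(o + 1)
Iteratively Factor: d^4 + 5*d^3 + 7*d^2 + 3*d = (d + 1)*(d^3 + 4*d^2 + 3*d) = (d + 1)*(d + 3)*(d^2 + d) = (d + 1)^2*(d + 3)*(d)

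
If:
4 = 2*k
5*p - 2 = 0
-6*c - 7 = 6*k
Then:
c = -19/6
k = 2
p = 2/5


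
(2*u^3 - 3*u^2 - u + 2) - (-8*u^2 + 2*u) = 2*u^3 + 5*u^2 - 3*u + 2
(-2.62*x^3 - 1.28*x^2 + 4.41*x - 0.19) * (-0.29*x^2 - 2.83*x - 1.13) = 0.7598*x^5 + 7.7858*x^4 + 5.3041*x^3 - 10.9788*x^2 - 4.4456*x + 0.2147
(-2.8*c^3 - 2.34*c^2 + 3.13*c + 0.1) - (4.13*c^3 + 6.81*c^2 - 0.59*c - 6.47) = -6.93*c^3 - 9.15*c^2 + 3.72*c + 6.57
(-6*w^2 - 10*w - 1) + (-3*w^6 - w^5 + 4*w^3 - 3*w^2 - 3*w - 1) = -3*w^6 - w^5 + 4*w^3 - 9*w^2 - 13*w - 2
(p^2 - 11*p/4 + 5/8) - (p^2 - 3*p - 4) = p/4 + 37/8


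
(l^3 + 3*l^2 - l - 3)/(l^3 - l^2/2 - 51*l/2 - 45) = 2*(l^2 - 1)/(2*l^2 - 7*l - 30)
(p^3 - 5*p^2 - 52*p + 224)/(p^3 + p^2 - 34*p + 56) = (p - 8)/(p - 2)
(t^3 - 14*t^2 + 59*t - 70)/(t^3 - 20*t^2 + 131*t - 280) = (t - 2)/(t - 8)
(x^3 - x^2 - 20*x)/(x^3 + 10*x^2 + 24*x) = (x - 5)/(x + 6)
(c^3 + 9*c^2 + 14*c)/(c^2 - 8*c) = (c^2 + 9*c + 14)/(c - 8)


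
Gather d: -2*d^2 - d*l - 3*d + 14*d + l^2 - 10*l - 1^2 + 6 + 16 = -2*d^2 + d*(11 - l) + l^2 - 10*l + 21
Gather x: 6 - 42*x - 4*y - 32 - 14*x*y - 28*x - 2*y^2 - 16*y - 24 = x*(-14*y - 70) - 2*y^2 - 20*y - 50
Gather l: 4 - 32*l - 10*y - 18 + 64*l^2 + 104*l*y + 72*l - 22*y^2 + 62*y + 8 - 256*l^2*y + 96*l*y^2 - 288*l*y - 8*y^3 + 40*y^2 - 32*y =l^2*(64 - 256*y) + l*(96*y^2 - 184*y + 40) - 8*y^3 + 18*y^2 + 20*y - 6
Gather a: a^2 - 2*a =a^2 - 2*a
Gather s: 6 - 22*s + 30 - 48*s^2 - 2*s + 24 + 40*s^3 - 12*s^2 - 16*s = 40*s^3 - 60*s^2 - 40*s + 60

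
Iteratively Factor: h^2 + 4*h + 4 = (h + 2)*(h + 2)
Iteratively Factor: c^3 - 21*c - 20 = (c - 5)*(c^2 + 5*c + 4) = (c - 5)*(c + 1)*(c + 4)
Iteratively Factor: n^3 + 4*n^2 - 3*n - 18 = (n + 3)*(n^2 + n - 6) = (n - 2)*(n + 3)*(n + 3)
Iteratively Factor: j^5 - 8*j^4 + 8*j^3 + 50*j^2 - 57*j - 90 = (j - 3)*(j^4 - 5*j^3 - 7*j^2 + 29*j + 30) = (j - 3)*(j + 1)*(j^3 - 6*j^2 - j + 30) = (j - 5)*(j - 3)*(j + 1)*(j^2 - j - 6) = (j - 5)*(j - 3)*(j + 1)*(j + 2)*(j - 3)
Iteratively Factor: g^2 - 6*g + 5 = (g - 5)*(g - 1)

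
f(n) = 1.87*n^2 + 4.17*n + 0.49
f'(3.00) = 15.39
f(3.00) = 29.83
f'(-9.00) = -29.49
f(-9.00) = 114.43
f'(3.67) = 17.90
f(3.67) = 40.98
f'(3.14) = 15.91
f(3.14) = 32.02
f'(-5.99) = -18.23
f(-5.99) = 42.61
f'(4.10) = 19.50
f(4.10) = 49.02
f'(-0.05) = 3.98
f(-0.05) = 0.29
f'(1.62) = 10.23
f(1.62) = 12.15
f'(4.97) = 22.76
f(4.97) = 67.41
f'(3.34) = 16.66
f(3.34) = 35.28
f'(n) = 3.74*n + 4.17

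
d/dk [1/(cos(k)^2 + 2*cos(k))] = 2*(sin(k)/cos(k)^2 + tan(k))/(cos(k) + 2)^2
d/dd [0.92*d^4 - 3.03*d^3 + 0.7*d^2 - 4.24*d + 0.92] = 3.68*d^3 - 9.09*d^2 + 1.4*d - 4.24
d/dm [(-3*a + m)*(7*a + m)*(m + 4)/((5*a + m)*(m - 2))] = ((3*a - m)*(5*a + m)*(7*a + m)*(m + 4) + (3*a - m)*(7*a + m)*(m - 2)*(m + 4) + (5*a + m)*(m - 2)*(-(3*a - m)*(7*a + m) - (3*a - m)*(m + 4) + (7*a + m)*(m + 4)))/((5*a + m)^2*(m - 2)^2)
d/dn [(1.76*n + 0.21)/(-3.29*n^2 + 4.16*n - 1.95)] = (5.7904*n^2 + 1.3818*n - 4.3056)/(10.8241*n^4 - 27.3728*n^3 + 30.1366*n^2 - 16.224*n + 3.8025)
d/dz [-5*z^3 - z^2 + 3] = z*(-15*z - 2)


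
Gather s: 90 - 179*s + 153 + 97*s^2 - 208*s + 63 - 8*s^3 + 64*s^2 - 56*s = -8*s^3 + 161*s^2 - 443*s + 306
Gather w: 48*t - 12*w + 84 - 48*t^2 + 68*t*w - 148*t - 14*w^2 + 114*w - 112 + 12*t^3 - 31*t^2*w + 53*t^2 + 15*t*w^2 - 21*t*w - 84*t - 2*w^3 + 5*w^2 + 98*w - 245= 12*t^3 + 5*t^2 - 184*t - 2*w^3 + w^2*(15*t - 9) + w*(-31*t^2 + 47*t + 200) - 273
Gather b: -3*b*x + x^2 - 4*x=-3*b*x + x^2 - 4*x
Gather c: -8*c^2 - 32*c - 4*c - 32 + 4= -8*c^2 - 36*c - 28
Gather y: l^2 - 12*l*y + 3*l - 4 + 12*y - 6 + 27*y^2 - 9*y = l^2 + 3*l + 27*y^2 + y*(3 - 12*l) - 10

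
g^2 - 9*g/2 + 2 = (g - 4)*(g - 1/2)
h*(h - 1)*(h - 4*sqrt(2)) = h^3 - 4*sqrt(2)*h^2 - h^2 + 4*sqrt(2)*h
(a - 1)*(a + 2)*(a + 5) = a^3 + 6*a^2 + 3*a - 10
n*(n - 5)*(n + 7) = n^3 + 2*n^2 - 35*n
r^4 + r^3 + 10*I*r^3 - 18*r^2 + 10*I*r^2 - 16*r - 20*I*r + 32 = (r - 1)*(r + 2)*(r + 2*I)*(r + 8*I)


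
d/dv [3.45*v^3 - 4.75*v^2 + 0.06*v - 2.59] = 10.35*v^2 - 9.5*v + 0.06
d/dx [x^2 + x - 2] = 2*x + 1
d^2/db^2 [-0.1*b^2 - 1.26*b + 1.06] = -0.200000000000000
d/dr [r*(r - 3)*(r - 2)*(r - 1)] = 4*r^3 - 18*r^2 + 22*r - 6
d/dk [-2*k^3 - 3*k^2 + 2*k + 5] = -6*k^2 - 6*k + 2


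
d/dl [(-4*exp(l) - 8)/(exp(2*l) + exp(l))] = 4*(exp(2*l) + 4*exp(l) + 2)*exp(-l)/(exp(2*l) + 2*exp(l) + 1)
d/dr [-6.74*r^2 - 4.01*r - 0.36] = -13.48*r - 4.01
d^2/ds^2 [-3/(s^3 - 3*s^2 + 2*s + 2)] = 6*(3*(s - 1)*(s^3 - 3*s^2 + 2*s + 2) - (3*s^2 - 6*s + 2)^2)/(s^3 - 3*s^2 + 2*s + 2)^3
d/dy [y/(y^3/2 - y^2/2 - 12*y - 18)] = 2*(-2*y^3 + y^2 - 36)/(y^6 - 2*y^5 - 47*y^4 - 24*y^3 + 648*y^2 + 1728*y + 1296)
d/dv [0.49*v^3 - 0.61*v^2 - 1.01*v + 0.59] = 1.47*v^2 - 1.22*v - 1.01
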